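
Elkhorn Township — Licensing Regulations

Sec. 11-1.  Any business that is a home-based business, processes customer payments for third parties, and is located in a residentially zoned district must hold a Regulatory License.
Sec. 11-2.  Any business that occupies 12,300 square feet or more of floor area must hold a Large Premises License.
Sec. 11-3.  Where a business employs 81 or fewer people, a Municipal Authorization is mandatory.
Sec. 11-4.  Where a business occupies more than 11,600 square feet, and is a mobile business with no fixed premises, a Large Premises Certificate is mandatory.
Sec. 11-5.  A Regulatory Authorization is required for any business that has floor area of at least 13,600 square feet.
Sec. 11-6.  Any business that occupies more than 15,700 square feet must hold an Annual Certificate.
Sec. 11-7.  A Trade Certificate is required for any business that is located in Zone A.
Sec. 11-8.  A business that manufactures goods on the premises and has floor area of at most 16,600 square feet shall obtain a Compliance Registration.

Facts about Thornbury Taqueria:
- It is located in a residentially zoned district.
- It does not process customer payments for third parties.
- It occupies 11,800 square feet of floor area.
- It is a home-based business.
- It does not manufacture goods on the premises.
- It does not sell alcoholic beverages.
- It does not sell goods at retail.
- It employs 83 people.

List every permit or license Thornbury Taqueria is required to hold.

None

Sec. 11-1. is a home-based business; does not process customer payments for third parties; is located in a residentially zoned district → Regulatory License not required.
Sec. 11-2. floor area 11,800 square feet < 12,300 square feet → Large Premises License not required.
Sec. 11-3. employees 83 > 81 → Municipal Authorization not required.
Sec. 11-4. floor area 11,800 square feet > 11,600 square feet; is a home-based business (not: is a mobile business with no fixed premises) → Large Premises Certificate not required.
Sec. 11-5. floor area 11,800 square feet < 13,600 square feet → Regulatory Authorization not required.
Sec. 11-6. floor area 11,800 square feet ≤ 15,700 square feet → Annual Certificate not required.
Sec. 11-7. is located in a residentially zoned district (not: is located in Zone A) → Trade Certificate not required.
Sec. 11-8. does not manufacture goods on the premises; floor area 11,800 square feet ≤ 16,600 square feet → Compliance Registration not required.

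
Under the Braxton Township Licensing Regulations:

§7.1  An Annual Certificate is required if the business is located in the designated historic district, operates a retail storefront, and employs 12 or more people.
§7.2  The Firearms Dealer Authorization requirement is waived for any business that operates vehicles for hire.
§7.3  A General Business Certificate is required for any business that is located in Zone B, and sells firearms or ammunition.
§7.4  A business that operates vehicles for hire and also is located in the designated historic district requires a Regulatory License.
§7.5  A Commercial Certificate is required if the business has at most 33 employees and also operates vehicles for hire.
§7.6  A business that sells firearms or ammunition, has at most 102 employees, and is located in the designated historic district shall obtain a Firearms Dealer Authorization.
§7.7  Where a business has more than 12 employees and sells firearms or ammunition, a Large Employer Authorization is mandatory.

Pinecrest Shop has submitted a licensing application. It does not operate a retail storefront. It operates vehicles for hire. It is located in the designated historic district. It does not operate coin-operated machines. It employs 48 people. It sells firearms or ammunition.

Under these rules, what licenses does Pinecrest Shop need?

§7.1 is located in the designated historic district; does not operate a retail storefront; employees 48 ≥ 12 → Annual Certificate not required.
§7.2 operates vehicles for hire → exempt from Firearms Dealer Authorization.
§7.3 is located in the designated historic district (not: is located in Zone B); sells firearms or ammunition → General Business Certificate not required.
§7.4 operates vehicles for hire; is located in the designated historic district → Regulatory License required.
§7.5 employees 48 > 33; operates vehicles for hire → Commercial Certificate not required.
§7.6 sells firearms or ammunition; employees 48 ≤ 102; is located in the designated historic district → Firearms Dealer Authorization required.
§7.7 employees 48 > 12; sells firearms or ammunition → Large Employer Authorization required.

Large Employer Authorization, Regulatory License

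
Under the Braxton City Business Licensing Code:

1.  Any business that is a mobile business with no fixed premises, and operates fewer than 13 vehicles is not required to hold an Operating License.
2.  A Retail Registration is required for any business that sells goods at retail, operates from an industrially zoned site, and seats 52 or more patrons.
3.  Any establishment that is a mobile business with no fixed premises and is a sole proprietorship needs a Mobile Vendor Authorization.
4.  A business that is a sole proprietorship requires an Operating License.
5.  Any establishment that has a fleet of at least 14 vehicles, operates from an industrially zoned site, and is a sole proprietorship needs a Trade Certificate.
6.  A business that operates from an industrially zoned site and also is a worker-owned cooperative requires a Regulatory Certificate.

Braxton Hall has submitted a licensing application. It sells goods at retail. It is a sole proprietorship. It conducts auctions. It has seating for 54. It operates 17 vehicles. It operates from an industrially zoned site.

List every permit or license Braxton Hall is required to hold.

1. operates from an industrially zoned site (not: is a mobile business with no fixed premises); vehicles 17 ≥ 13 → Operating License exemption does not apply.
2. sells goods at retail; operates from an industrially zoned site; seating 54 ≥ 52 → Retail Registration required.
3. operates from an industrially zoned site (not: is a mobile business with no fixed premises); is a sole proprietorship → Mobile Vendor Authorization not required.
4. is a sole proprietorship → Operating License required.
5. vehicles 17 ≥ 14; operates from an industrially zoned site; is a sole proprietorship → Trade Certificate required.
6. operates from an industrially zoned site; is a sole proprietorship (not: is a worker-owned cooperative) → Regulatory Certificate not required.

Operating License, Retail Registration, Trade Certificate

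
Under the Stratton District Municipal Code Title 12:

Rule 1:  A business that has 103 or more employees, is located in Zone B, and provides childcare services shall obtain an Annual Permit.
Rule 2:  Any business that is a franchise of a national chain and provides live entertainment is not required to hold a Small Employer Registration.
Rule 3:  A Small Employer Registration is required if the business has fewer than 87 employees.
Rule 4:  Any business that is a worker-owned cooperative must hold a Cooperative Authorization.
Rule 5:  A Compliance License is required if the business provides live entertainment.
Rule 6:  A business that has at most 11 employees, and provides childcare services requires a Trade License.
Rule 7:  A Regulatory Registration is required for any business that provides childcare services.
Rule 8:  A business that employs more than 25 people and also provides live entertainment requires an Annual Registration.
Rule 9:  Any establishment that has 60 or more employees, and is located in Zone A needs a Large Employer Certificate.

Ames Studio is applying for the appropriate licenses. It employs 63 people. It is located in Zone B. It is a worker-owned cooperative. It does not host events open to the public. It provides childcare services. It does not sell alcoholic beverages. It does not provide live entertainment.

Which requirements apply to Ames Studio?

Rule 1: employees 63 < 103; is located in Zone B; provides childcare services → Annual Permit not required.
Rule 2: is a worker-owned cooperative (not: is a franchise of a national chain); does not provide live entertainment → Small Employer Registration exemption does not apply.
Rule 3: employees 63 < 87 → Small Employer Registration required.
Rule 4: is a worker-owned cooperative → Cooperative Authorization required.
Rule 5: does not provide live entertainment → Compliance License not required.
Rule 6: employees 63 > 11; provides childcare services → Trade License not required.
Rule 7: provides childcare services → Regulatory Registration required.
Rule 8: employees 63 > 25; does not provide live entertainment → Annual Registration not required.
Rule 9: employees 63 ≥ 60; is located in Zone B (not: is located in Zone A) → Large Employer Certificate not required.

Cooperative Authorization, Regulatory Registration, Small Employer Registration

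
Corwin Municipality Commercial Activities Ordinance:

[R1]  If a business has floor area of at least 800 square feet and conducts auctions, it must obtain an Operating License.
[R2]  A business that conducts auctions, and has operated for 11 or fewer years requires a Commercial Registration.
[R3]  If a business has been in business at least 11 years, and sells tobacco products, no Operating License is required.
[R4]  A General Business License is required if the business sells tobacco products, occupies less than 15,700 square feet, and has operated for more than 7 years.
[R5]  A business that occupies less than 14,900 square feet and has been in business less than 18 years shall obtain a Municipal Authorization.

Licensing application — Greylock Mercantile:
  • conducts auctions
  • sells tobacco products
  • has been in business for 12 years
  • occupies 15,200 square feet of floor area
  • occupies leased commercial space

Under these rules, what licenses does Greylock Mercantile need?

[R1] floor area 15,200 square feet ≥ 800 square feet; conducts auctions → Operating License required.
[R2] conducts auctions; years in business 12 > 11 → Commercial Registration not required.
[R3] years in business 12 ≥ 11; sells tobacco products → exempt from Operating License.
[R4] sells tobacco products; floor area 15,200 square feet < 15,700 square feet; years in business 12 > 7 → General Business License required.
[R5] floor area 15,200 square feet ≥ 14,900 square feet; years in business 12 < 18 → Municipal Authorization not required.

General Business License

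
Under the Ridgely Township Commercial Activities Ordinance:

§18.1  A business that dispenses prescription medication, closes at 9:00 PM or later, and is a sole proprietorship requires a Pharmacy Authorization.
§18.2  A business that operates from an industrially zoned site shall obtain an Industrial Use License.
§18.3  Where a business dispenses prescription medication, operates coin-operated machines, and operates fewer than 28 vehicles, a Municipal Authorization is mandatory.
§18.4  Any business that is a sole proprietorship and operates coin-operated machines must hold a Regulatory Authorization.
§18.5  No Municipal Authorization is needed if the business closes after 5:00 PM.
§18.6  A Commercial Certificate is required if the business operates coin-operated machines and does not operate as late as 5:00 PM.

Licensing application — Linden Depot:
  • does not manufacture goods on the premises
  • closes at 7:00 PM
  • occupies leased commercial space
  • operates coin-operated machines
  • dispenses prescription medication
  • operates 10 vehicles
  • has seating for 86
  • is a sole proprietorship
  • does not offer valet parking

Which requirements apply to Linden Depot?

§18.1 dispenses prescription medication; closes 7:00 PM, at/before 9:00 PM; is a sole proprietorship → Pharmacy Authorization not required.
§18.2 occupies leased commercial space (not: operates from an industrially zoned site) → Industrial Use License not required.
§18.3 dispenses prescription medication; operates coin-operated machines; vehicles 10 < 28 → Municipal Authorization required.
§18.4 is a sole proprietorship; operates coin-operated machines → Regulatory Authorization required.
§18.5 closes 7:00 PM, after 5:00 PM → exempt from Municipal Authorization.
§18.6 operates coin-operated machines; closes 7:00 PM, after 5:00 PM → Commercial Certificate not required.

Regulatory Authorization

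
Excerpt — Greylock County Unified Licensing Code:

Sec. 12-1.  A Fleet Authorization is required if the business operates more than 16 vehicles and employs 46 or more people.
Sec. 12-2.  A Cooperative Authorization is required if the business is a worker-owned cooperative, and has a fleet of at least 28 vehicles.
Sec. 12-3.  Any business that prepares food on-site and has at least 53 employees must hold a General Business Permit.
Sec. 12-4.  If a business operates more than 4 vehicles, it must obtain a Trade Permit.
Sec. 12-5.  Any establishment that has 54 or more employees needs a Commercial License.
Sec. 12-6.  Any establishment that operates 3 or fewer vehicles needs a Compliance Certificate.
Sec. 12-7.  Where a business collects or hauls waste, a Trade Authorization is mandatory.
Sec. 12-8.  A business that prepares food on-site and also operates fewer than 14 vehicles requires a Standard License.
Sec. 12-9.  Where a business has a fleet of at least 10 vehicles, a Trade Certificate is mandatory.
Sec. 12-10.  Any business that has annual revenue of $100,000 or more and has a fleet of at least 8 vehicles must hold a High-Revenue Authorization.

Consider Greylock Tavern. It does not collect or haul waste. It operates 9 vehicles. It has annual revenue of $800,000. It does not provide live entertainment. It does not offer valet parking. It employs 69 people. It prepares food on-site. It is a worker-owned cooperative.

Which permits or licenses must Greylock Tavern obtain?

Commercial License, General Business Permit, High-Revenue Authorization, Standard License, Trade Permit

Sec. 12-1. vehicles 9 ≤ 16; employees 69 ≥ 46 → Fleet Authorization not required.
Sec. 12-2. is a worker-owned cooperative; vehicles 9 < 28 → Cooperative Authorization not required.
Sec. 12-3. prepares food on-site; employees 69 ≥ 53 → General Business Permit required.
Sec. 12-4. vehicles 9 > 4 → Trade Permit required.
Sec. 12-5. employees 69 ≥ 54 → Commercial License required.
Sec. 12-6. vehicles 9 > 3 → Compliance Certificate not required.
Sec. 12-7. does not collect or haul waste → Trade Authorization not required.
Sec. 12-8. prepares food on-site; vehicles 9 < 14 → Standard License required.
Sec. 12-9. vehicles 9 < 10 → Trade Certificate not required.
Sec. 12-10. revenue $800,000 ≥ $100,000; vehicles 9 ≥ 8 → High-Revenue Authorization required.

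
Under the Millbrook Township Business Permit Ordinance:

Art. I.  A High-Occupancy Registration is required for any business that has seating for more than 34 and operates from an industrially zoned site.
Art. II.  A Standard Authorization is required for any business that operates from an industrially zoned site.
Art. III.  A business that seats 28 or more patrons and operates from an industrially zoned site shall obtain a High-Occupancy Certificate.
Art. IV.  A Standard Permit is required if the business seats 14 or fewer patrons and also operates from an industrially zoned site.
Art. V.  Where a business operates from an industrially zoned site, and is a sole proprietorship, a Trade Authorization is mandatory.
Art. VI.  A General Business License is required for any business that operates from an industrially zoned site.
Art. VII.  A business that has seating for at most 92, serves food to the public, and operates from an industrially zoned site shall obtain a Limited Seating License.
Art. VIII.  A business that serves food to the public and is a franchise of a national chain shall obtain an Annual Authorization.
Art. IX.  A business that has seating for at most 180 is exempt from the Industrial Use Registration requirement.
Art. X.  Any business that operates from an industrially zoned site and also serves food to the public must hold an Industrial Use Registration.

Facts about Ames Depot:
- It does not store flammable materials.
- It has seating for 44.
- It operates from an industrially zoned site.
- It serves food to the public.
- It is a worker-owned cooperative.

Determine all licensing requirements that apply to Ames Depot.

General Business License, High-Occupancy Certificate, High-Occupancy Registration, Limited Seating License, Standard Authorization

Art. I. seating 44 > 34; operates from an industrially zoned site → High-Occupancy Registration required.
Art. II. operates from an industrially zoned site → Standard Authorization required.
Art. III. seating 44 ≥ 28; operates from an industrially zoned site → High-Occupancy Certificate required.
Art. IV. seating 44 > 14; operates from an industrially zoned site → Standard Permit not required.
Art. V. operates from an industrially zoned site; is a worker-owned cooperative (not: is a sole proprietorship) → Trade Authorization not required.
Art. VI. operates from an industrially zoned site → General Business License required.
Art. VII. seating 44 ≤ 92; serves food to the public; operates from an industrially zoned site → Limited Seating License required.
Art. VIII. serves food to the public; is a worker-owned cooperative (not: is a franchise of a national chain) → Annual Authorization not required.
Art. IX. seating 44 ≤ 180 → exempt from Industrial Use Registration.
Art. X. operates from an industrially zoned site; serves food to the public → Industrial Use Registration required.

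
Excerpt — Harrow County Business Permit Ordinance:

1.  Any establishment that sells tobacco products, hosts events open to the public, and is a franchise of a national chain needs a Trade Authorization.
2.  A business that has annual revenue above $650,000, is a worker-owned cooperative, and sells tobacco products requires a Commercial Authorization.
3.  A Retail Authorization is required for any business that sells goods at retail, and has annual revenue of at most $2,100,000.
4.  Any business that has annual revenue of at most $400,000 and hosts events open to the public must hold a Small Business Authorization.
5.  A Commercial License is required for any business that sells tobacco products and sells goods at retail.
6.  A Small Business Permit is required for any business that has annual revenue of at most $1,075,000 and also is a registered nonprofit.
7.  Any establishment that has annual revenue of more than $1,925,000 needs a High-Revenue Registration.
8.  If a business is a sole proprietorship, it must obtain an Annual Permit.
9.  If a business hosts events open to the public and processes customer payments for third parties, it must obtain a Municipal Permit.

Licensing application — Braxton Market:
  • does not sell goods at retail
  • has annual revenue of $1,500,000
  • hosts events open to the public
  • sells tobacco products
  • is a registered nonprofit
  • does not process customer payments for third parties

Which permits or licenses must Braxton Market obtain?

1. sells tobacco products; hosts events open to the public; is a registered nonprofit (not: is a franchise of a national chain) → Trade Authorization not required.
2. revenue $1,500,000 > $650,000; is a registered nonprofit (not: is a worker-owned cooperative); sells tobacco products → Commercial Authorization not required.
3. does not sell goods at retail; revenue $1,500,000 ≤ $2,100,000 → Retail Authorization not required.
4. revenue $1,500,000 > $400,000; hosts events open to the public → Small Business Authorization not required.
5. sells tobacco products; does not sell goods at retail → Commercial License not required.
6. revenue $1,500,000 > $1,075,000; is a registered nonprofit → Small Business Permit not required.
7. revenue $1,500,000 ≤ $1,925,000 → High-Revenue Registration not required.
8. is a registered nonprofit (not: is a sole proprietorship) → Annual Permit not required.
9. hosts events open to the public; does not process customer payments for third parties → Municipal Permit not required.

None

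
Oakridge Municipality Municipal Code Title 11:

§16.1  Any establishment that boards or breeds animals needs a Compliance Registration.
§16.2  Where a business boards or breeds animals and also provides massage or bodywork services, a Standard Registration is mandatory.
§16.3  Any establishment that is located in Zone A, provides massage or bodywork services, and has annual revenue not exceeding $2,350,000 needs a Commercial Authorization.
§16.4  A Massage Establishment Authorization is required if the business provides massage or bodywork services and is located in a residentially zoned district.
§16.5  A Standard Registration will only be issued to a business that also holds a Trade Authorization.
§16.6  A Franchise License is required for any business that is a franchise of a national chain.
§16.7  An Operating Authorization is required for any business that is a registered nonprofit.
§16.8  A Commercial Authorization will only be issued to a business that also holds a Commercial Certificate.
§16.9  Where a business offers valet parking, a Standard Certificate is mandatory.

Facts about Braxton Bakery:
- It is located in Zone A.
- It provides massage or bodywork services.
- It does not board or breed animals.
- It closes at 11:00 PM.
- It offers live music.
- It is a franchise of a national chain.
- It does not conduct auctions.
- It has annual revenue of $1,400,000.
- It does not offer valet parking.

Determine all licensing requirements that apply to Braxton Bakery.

Commercial Authorization, Commercial Certificate, Franchise License

§16.1 does not board or breed animals → Compliance Registration not required.
§16.2 does not board or breed animals; provides massage or bodywork services → Standard Registration not required.
§16.3 is located in Zone A; provides massage or bodywork services; revenue $1,400,000 ≤ $2,350,000 → Commercial Authorization required.
§16.4 provides massage or bodywork services; is located in Zone A (not: is located in a residentially zoned district) → Massage Establishment Authorization not required.
§16.5 Standard Registration is not required → no effect.
§16.6 is a franchise of a national chain → Franchise License required.
§16.7 is a franchise of a national chain (not: is a registered nonprofit) → Operating Authorization not required.
§16.8 Commercial Authorization is required → Commercial Certificate also required.
§16.9 does not offer valet parking → Standard Certificate not required.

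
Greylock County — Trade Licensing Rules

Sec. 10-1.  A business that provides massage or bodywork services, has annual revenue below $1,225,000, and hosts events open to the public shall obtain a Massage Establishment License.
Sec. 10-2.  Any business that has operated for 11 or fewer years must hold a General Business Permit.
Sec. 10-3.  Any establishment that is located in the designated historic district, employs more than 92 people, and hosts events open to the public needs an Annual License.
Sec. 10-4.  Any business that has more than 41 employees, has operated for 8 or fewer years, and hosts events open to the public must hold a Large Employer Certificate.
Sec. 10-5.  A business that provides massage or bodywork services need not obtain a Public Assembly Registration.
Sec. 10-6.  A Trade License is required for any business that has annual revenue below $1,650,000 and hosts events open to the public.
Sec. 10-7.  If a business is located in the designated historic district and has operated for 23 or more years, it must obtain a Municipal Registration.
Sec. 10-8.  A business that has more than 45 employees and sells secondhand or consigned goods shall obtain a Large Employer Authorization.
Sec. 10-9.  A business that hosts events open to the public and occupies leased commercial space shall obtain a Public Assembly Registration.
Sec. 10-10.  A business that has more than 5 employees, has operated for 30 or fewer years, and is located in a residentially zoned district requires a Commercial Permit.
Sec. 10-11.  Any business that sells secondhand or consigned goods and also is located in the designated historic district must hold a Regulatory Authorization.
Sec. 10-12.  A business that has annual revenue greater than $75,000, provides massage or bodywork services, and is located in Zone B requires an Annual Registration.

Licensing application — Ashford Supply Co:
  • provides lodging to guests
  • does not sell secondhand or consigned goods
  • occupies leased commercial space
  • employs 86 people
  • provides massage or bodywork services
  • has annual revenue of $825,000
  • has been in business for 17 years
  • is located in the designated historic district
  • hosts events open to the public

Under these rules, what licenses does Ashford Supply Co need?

Sec. 10-1. provides massage or bodywork services; revenue $825,000 < $1,225,000; hosts events open to the public → Massage Establishment License required.
Sec. 10-2. years in business 17 > 11 → General Business Permit not required.
Sec. 10-3. is located in the designated historic district; employees 86 ≤ 92; hosts events open to the public → Annual License not required.
Sec. 10-4. employees 86 > 41; years in business 17 > 8; hosts events open to the public → Large Employer Certificate not required.
Sec. 10-5. provides massage or bodywork services → exempt from Public Assembly Registration.
Sec. 10-6. revenue $825,000 < $1,650,000; hosts events open to the public → Trade License required.
Sec. 10-7. is located in the designated historic district; years in business 17 < 23 → Municipal Registration not required.
Sec. 10-8. employees 86 > 45; does not sell secondhand or consigned goods → Large Employer Authorization not required.
Sec. 10-9. hosts events open to the public; occupies leased commercial space → Public Assembly Registration required.
Sec. 10-10. employees 86 > 5; years in business 17 ≤ 30; is located in the designated historic district (not: is located in a residentially zoned district) → Commercial Permit not required.
Sec. 10-11. does not sell secondhand or consigned goods; is located in the designated historic district → Regulatory Authorization not required.
Sec. 10-12. revenue $825,000 > $75,000; provides massage or bodywork services; is located in the designated historic district (not: is located in Zone B) → Annual Registration not required.

Massage Establishment License, Trade License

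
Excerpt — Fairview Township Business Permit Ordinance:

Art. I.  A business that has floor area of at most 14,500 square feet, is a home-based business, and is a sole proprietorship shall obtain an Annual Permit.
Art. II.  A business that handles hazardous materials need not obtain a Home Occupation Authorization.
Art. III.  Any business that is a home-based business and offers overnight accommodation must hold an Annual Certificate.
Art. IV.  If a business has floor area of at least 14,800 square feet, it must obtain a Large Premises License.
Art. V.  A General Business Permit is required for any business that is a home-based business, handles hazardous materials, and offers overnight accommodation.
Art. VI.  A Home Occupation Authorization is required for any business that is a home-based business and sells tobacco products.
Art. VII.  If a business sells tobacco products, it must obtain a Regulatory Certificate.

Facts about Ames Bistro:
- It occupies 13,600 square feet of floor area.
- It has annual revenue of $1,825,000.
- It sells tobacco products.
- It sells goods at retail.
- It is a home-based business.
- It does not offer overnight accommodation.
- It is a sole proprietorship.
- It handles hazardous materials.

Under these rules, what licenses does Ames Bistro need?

Art. I. floor area 13,600 square feet ≤ 14,500 square feet; is a home-based business; is a sole proprietorship → Annual Permit required.
Art. II. handles hazardous materials → exempt from Home Occupation Authorization.
Art. III. is a home-based business; does not offer overnight accommodation → Annual Certificate not required.
Art. IV. floor area 13,600 square feet < 14,800 square feet → Large Premises License not required.
Art. V. is a home-based business; handles hazardous materials; does not offer overnight accommodation → General Business Permit not required.
Art. VI. is a home-based business; sells tobacco products → Home Occupation Authorization required.
Art. VII. sells tobacco products → Regulatory Certificate required.

Annual Permit, Regulatory Certificate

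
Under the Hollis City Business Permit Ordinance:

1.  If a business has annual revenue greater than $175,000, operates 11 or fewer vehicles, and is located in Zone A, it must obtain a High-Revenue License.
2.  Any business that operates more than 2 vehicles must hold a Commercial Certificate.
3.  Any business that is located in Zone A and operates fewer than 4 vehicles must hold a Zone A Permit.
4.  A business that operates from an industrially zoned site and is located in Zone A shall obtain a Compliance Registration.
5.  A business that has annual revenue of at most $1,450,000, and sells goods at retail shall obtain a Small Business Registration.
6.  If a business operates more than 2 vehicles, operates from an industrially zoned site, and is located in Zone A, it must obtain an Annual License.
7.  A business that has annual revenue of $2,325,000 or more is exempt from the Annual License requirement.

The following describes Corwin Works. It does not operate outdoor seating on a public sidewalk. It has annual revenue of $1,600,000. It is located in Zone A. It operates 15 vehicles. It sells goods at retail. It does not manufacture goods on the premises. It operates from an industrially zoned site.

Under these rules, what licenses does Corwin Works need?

Annual License, Commercial Certificate, Compliance Registration

1. revenue $1,600,000 > $175,000; vehicles 15 > 11; is located in Zone A → High-Revenue License not required.
2. vehicles 15 > 2 → Commercial Certificate required.
3. is located in Zone A; vehicles 15 ≥ 4 → Zone A Permit not required.
4. operates from an industrially zoned site; is located in Zone A → Compliance Registration required.
5. revenue $1,600,000 > $1,450,000; sells goods at retail → Small Business Registration not required.
6. vehicles 15 > 2; operates from an industrially zoned site; is located in Zone A → Annual License required.
7. revenue $1,600,000 < $2,325,000 → Annual License exemption does not apply.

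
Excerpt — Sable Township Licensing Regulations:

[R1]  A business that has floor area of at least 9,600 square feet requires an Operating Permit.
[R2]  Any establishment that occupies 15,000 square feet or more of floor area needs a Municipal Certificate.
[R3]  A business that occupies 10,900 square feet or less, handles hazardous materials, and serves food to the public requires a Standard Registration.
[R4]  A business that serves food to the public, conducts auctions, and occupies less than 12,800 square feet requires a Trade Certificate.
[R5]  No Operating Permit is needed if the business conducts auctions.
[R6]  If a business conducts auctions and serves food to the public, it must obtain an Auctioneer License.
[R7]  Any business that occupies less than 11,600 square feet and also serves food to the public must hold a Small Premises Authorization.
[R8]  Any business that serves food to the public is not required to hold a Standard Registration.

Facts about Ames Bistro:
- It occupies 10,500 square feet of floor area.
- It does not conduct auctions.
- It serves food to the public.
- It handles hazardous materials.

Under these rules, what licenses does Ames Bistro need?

Operating Permit, Small Premises Authorization

[R1] floor area 10,500 square feet ≥ 9,600 square feet → Operating Permit required.
[R2] floor area 10,500 square feet < 15,000 square feet → Municipal Certificate not required.
[R3] floor area 10,500 square feet ≤ 10,900 square feet; handles hazardous materials; serves food to the public → Standard Registration required.
[R4] serves food to the public; does not conduct auctions; floor area 10,500 square feet < 12,800 square feet → Trade Certificate not required.
[R5] does not conduct auctions → Operating Permit exemption does not apply.
[R6] does not conduct auctions; serves food to the public → Auctioneer License not required.
[R7] floor area 10,500 square feet < 11,600 square feet; serves food to the public → Small Premises Authorization required.
[R8] serves food to the public → exempt from Standard Registration.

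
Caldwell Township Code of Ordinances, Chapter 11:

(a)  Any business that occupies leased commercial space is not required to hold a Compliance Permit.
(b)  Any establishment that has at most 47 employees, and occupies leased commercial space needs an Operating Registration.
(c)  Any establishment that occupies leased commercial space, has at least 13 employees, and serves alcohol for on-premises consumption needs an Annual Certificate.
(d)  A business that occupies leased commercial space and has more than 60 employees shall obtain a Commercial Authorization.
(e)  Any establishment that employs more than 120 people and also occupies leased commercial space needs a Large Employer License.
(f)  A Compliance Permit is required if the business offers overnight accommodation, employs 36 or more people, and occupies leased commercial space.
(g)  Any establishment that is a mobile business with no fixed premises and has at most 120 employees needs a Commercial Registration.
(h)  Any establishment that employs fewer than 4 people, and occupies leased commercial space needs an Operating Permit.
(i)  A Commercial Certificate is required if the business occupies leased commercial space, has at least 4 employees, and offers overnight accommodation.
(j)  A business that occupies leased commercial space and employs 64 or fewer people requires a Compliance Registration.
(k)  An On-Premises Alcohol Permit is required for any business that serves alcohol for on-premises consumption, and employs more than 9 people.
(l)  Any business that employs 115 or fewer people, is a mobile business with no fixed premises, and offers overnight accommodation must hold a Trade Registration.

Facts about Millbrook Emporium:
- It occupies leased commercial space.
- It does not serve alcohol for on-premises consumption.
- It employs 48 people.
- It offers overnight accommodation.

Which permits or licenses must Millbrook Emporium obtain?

Commercial Certificate, Compliance Registration

(a) occupies leased commercial space → exempt from Compliance Permit.
(b) employees 48 > 47; occupies leased commercial space → Operating Registration not required.
(c) occupies leased commercial space; employees 48 ≥ 13; does not serve alcohol for on-premises consumption → Annual Certificate not required.
(d) occupies leased commercial space; employees 48 ≤ 60 → Commercial Authorization not required.
(e) employees 48 ≤ 120; occupies leased commercial space → Large Employer License not required.
(f) offers overnight accommodation; employees 48 ≥ 36; occupies leased commercial space → Compliance Permit required.
(g) occupies leased commercial space (not: is a mobile business with no fixed premises); employees 48 ≤ 120 → Commercial Registration not required.
(h) employees 48 ≥ 4; occupies leased commercial space → Operating Permit not required.
(i) occupies leased commercial space; employees 48 ≥ 4; offers overnight accommodation → Commercial Certificate required.
(j) occupies leased commercial space; employees 48 ≤ 64 → Compliance Registration required.
(k) does not serve alcohol for on-premises consumption; employees 48 > 9 → On-Premises Alcohol Permit not required.
(l) employees 48 ≤ 115; occupies leased commercial space (not: is a mobile business with no fixed premises); offers overnight accommodation → Trade Registration not required.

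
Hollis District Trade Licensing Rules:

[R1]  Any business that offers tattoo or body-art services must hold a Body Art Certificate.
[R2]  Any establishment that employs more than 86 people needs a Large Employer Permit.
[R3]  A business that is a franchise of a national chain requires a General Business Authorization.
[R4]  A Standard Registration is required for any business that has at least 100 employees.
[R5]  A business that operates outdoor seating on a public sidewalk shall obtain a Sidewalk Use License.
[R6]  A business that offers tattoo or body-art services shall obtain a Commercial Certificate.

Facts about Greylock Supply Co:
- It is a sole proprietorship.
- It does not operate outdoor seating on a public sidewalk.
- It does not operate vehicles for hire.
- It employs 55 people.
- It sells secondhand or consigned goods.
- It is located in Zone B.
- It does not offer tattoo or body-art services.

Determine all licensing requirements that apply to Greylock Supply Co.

None

[R1] does not offer tattoo or body-art services → Body Art Certificate not required.
[R2] employees 55 ≤ 86 → Large Employer Permit not required.
[R3] is a sole proprietorship (not: is a franchise of a national chain) → General Business Authorization not required.
[R4] employees 55 < 100 → Standard Registration not required.
[R5] does not operate outdoor seating on a public sidewalk → Sidewalk Use License not required.
[R6] does not offer tattoo or body-art services → Commercial Certificate not required.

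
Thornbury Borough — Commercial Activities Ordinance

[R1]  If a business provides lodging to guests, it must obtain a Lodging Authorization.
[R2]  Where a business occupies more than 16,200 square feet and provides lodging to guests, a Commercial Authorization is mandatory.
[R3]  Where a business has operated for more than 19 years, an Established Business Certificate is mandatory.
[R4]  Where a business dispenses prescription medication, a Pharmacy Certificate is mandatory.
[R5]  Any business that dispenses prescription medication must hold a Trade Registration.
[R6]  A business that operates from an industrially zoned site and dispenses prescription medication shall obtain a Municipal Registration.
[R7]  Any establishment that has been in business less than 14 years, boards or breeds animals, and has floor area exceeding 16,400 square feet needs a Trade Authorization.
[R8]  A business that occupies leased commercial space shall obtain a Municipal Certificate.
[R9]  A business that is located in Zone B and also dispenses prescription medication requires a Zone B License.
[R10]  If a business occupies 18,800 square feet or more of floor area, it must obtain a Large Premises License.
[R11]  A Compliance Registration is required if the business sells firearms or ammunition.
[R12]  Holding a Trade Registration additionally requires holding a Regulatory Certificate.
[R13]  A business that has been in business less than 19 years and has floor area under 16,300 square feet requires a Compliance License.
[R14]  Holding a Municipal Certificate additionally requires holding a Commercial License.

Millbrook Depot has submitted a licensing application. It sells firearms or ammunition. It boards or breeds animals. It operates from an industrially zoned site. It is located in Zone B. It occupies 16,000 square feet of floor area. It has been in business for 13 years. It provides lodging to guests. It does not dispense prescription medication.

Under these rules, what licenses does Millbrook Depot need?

Compliance License, Compliance Registration, Lodging Authorization

[R1] provides lodging to guests → Lodging Authorization required.
[R2] floor area 16,000 square feet ≤ 16,200 square feet; provides lodging to guests → Commercial Authorization not required.
[R3] years in business 13 ≤ 19 → Established Business Certificate not required.
[R4] does not dispense prescription medication → Pharmacy Certificate not required.
[R5] does not dispense prescription medication → Trade Registration not required.
[R6] operates from an industrially zoned site; does not dispense prescription medication → Municipal Registration not required.
[R7] years in business 13 < 14; boards or breeds animals; floor area 16,000 square feet ≤ 16,400 square feet → Trade Authorization not required.
[R8] operates from an industrially zoned site (not: occupies leased commercial space) → Municipal Certificate not required.
[R9] is located in Zone B; does not dispense prescription medication → Zone B License not required.
[R10] floor area 16,000 square feet < 18,800 square feet → Large Premises License not required.
[R11] sells firearms or ammunition → Compliance Registration required.
[R12] Trade Registration is not required → no effect.
[R13] years in business 13 < 19; floor area 16,000 square feet < 16,300 square feet → Compliance License required.
[R14] Municipal Certificate is not required → no effect.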